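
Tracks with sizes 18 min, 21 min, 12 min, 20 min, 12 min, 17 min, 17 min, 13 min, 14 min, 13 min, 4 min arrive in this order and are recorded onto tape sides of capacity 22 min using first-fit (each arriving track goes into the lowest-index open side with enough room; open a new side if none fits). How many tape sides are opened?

  18 → side 1 (new)  [load 18/22]
  21 → side 2 (new)  [load 21/22]
  12 → side 3 (new)  [load 12/22]
  20 → side 4 (new)  [load 20/22]
  12 → side 5 (new)  [load 12/22]
  17 → side 6 (new)  [load 17/22]
  17 → side 7 (new)  [load 17/22]
  13 → side 8 (new)  [load 13/22]
  14 → side 9 (new)  [load 14/22]
  13 → side 10 (new)  [load 13/22]
  4 → side 1  [load 22/22]
10 tape sides opened.

10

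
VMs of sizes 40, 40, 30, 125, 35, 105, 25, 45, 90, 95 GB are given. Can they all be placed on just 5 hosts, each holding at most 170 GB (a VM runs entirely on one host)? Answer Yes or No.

A valid assignment using 4 hosts:
  host 1: 125 + 45 = 170
  host 2: 105 + 40 + 25 = 170
  host 3: 95 + 40 + 35 = 170
  host 4: 90 + 30 = 120
That uses only 4 ≤ 5, so 5 hosts are enough.

Yes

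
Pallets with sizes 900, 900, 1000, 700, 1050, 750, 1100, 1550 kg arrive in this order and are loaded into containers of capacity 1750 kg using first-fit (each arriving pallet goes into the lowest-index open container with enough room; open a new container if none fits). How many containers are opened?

6

  900 → container 1 (new)  [load 900/1750]
  900 → container 2 (new)  [load 900/1750]
  1000 → container 3 (new)  [load 1000/1750]
  700 → container 1  [load 1600/1750]
  1050 → container 4 (new)  [load 1050/1750]
  750 → container 2  [load 1650/1750]
  1100 → container 5 (new)  [load 1100/1750]
  1550 → container 6 (new)  [load 1550/1750]
6 containers opened.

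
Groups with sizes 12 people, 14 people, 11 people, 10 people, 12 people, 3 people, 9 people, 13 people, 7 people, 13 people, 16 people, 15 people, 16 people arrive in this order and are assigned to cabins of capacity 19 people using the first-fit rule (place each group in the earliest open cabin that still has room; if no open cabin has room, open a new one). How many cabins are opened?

10

  12 → cabin 1 (new)  [load 12/19]
  14 → cabin 2 (new)  [load 14/19]
  11 → cabin 3 (new)  [load 11/19]
  10 → cabin 4 (new)  [load 10/19]
  12 → cabin 5 (new)  [load 12/19]
  3 → cabin 1  [load 15/19]
  9 → cabin 4  [load 19/19]
  13 → cabin 6 (new)  [load 13/19]
  7 → cabin 3  [load 18/19]
  13 → cabin 7 (new)  [load 13/19]
  16 → cabin 8 (new)  [load 16/19]
  15 → cabin 9 (new)  [load 15/19]
  16 → cabin 10 (new)  [load 16/19]
10 cabins opened.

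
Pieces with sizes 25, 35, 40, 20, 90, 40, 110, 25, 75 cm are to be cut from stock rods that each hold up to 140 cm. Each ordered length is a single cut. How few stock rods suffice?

Total = 110 + 90 + 75 + 40 + 40 + 35 + 25 + 25 + 20 = 460 cm.
Lower bound: ⌈460/140⌉ = 4 stock rods.
A packing using 4 stock rods:
  stock rod 1: 110 + 25 = 135
  stock rod 2: 90 + 40 = 130
  stock rod 3: 75 + 40 + 25 = 140
  stock rod 4: 35 + 20 = 55
This matches the lower bound, so 4 is optimal.

4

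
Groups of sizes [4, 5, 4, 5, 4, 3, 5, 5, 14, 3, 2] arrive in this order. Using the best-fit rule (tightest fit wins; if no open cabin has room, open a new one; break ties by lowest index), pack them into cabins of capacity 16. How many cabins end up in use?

4

  4 → cabin 1 (new)  [load 4/16]
  5 → cabin 1  [load 9/16]
  4 → cabin 1  [load 13/16]
  5 → cabin 2 (new)  [load 5/16]
  4 → cabin 2  [load 9/16]
  3 → cabin 1  [load 16/16]
  5 → cabin 2  [load 14/16]
  5 → cabin 3 (new)  [load 5/16]
  14 → cabin 4 (new)  [load 14/16]
  3 → cabin 3  [load 8/16]
  2 → cabin 2  [load 16/16]
4 cabins opened.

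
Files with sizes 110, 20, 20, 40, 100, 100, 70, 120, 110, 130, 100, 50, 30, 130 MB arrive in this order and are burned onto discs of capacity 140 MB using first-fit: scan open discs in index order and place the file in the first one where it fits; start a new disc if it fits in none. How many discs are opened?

  110 → disc 1 (new)  [load 110/140]
  20 → disc 1  [load 130/140]
  20 → disc 2 (new)  [load 20/140]
  40 → disc 2  [load 60/140]
  100 → disc 3 (new)  [load 100/140]
  100 → disc 4 (new)  [load 100/140]
  70 → disc 2  [load 130/140]
  120 → disc 5 (new)  [load 120/140]
  110 → disc 6 (new)  [load 110/140]
  130 → disc 7 (new)  [load 130/140]
  100 → disc 8 (new)  [load 100/140]
  50 → disc 9 (new)  [load 50/140]
  30 → disc 3  [load 130/140]
  130 → disc 10 (new)  [load 130/140]
10 discs opened.

10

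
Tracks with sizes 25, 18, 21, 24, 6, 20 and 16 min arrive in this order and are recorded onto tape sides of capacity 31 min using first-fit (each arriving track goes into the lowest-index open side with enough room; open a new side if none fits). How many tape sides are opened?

6

  25 → side 1 (new)  [load 25/31]
  18 → side 2 (new)  [load 18/31]
  21 → side 3 (new)  [load 21/31]
  24 → side 4 (new)  [load 24/31]
  6 → side 1  [load 31/31]
  20 → side 5 (new)  [load 20/31]
  16 → side 6 (new)  [load 16/31]
6 tape sides opened.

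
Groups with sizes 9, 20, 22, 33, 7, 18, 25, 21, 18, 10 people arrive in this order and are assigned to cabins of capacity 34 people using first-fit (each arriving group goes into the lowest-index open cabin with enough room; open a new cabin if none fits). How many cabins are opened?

  9 → cabin 1 (new)  [load 9/34]
  20 → cabin 1  [load 29/34]
  22 → cabin 2 (new)  [load 22/34]
  33 → cabin 3 (new)  [load 33/34]
  7 → cabin 2  [load 29/34]
  18 → cabin 4 (new)  [load 18/34]
  25 → cabin 5 (new)  [load 25/34]
  21 → cabin 6 (new)  [load 21/34]
  18 → cabin 7 (new)  [load 18/34]
  10 → cabin 4  [load 28/34]
7 cabins opened.

7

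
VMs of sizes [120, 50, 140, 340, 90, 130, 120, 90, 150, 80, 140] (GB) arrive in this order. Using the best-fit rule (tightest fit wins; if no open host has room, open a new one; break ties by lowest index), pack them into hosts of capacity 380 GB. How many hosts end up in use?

5

  120 → host 1 (new)  [load 120/380]
  50 → host 1  [load 170/380]
  140 → host 1  [load 310/380]
  340 → host 2 (new)  [load 340/380]
  90 → host 3 (new)  [load 90/380]
  130 → host 3  [load 220/380]
  120 → host 3  [load 340/380]
  90 → host 4 (new)  [load 90/380]
  150 → host 4  [load 240/380]
  80 → host 4  [load 320/380]
  140 → host 5 (new)  [load 140/380]
5 hosts opened.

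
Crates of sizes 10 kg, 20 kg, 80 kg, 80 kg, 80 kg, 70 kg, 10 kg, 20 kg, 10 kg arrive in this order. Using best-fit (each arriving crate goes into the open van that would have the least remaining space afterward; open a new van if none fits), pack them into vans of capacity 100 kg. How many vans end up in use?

4

  10 → van 1 (new)  [load 10/100]
  20 → van 1  [load 30/100]
  80 → van 2 (new)  [load 80/100]
  80 → van 3 (new)  [load 80/100]
  80 → van 4 (new)  [load 80/100]
  70 → van 1  [load 100/100]
  10 → van 2  [load 90/100]
  20 → van 3  [load 100/100]
  10 → van 2  [load 100/100]
4 vans opened.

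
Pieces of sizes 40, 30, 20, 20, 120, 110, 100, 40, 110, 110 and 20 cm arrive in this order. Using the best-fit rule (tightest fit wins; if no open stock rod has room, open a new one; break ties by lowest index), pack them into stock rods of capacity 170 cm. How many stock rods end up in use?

6

  40 → stock rod 1 (new)  [load 40/170]
  30 → stock rod 1  [load 70/170]
  20 → stock rod 1  [load 90/170]
  20 → stock rod 1  [load 110/170]
  120 → stock rod 2 (new)  [load 120/170]
  110 → stock rod 3 (new)  [load 110/170]
  100 → stock rod 4 (new)  [load 100/170]
  40 → stock rod 2  [load 160/170]
  110 → stock rod 5 (new)  [load 110/170]
  110 → stock rod 6 (new)  [load 110/170]
  20 → stock rod 1  [load 130/170]
6 stock rods opened.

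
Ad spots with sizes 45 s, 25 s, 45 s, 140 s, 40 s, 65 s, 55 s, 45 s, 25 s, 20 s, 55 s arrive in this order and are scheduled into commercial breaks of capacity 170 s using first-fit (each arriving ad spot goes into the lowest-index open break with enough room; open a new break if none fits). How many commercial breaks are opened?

4

  45 → break 1 (new)  [load 45/170]
  25 → break 1  [load 70/170]
  45 → break 1  [load 115/170]
  140 → break 2 (new)  [load 140/170]
  40 → break 1  [load 155/170]
  65 → break 3 (new)  [load 65/170]
  55 → break 3  [load 120/170]
  45 → break 3  [load 165/170]
  25 → break 2  [load 165/170]
  20 → break 4 (new)  [load 20/170]
  55 → break 4  [load 75/170]
4 commercial breaks opened.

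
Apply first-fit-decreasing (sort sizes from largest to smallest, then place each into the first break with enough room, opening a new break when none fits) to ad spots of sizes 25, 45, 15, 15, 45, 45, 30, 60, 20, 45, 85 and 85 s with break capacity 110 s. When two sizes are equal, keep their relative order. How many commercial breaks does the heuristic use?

Sorted descending: 85, 85, 60, 45, 45, 45, 45, 30, 25, 20, 15, 15.
  85 → break 1 (new)  [load 85/110]
  85 → break 2 (new)  [load 85/110]
  60 → break 3 (new)  [load 60/110]
  45 → break 3  [load 105/110]
  45 → break 4 (new)  [load 45/110]
  45 → break 4  [load 90/110]
  45 → break 5 (new)  [load 45/110]
  30 → break 5  [load 75/110]
  25 → break 1  [load 110/110]
  20 → break 2  [load 105/110]
  15 → break 4  [load 105/110]
  15 → break 5  [load 90/110]
5 commercial breaks opened.

5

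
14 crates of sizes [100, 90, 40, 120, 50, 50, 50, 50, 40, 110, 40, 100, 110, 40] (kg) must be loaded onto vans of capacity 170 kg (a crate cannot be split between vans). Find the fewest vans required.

7

Total = 120 + 110 + 110 + 100 + 100 + 90 + 50 + 50 + 50 + 50 + 40 + 40 + 40 + 40 = 990 kg.
Lower bound: ⌈990/170⌉ = 6 vans.
A packing using 7 vans:
  van 1: 120 + 50 = 170
  van 2: 110 + 50 = 160
  van 3: 110 + 50 = 160
  van 4: 100 + 50 = 150
  van 5: 100 + 40 = 140
  van 6: 90 + 40 + 40 = 170
  van 7: 40 = 40
No arrangement into 6 vans stays within capacity, so 7 is optimal.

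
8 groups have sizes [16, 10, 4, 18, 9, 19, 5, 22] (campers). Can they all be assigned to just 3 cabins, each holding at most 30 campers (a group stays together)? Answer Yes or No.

No

Total = 103 campers; ⌈103/30⌉ = 4.
At least 4 cabins are required, but only 3 are allowed.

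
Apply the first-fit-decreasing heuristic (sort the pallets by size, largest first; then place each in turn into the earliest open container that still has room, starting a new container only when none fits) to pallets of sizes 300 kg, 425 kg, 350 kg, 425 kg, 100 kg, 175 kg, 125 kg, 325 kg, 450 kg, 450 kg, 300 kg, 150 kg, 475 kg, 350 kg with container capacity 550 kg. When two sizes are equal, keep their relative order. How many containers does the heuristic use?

Sorted descending: 475, 450, 450, 425, 425, 350, 350, 325, 300, 300, 175, 150, 125, 100.
  475 → container 1 (new)  [load 475/550]
  450 → container 2 (new)  [load 450/550]
  450 → container 3 (new)  [load 450/550]
  425 → container 4 (new)  [load 425/550]
  425 → container 5 (new)  [load 425/550]
  350 → container 6 (new)  [load 350/550]
  350 → container 7 (new)  [load 350/550]
  325 → container 8 (new)  [load 325/550]
  300 → container 9 (new)  [load 300/550]
  300 → container 10 (new)  [load 300/550]
  175 → container 6  [load 525/550]
  150 → container 7  [load 500/550]
  125 → container 4  [load 550/550]
  100 → container 2  [load 550/550]
10 containers opened.

10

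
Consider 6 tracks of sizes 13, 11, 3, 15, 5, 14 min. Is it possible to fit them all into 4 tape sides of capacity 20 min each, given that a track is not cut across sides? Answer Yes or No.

A valid assignment using 4 tape sides:
  side 1: 15 + 5 = 20
  side 2: 14 + 3 = 17
  side 3: 13 = 13
  side 4: 11 = 11
Every load is within 20 min, so 4 tape sides suffice.

Yes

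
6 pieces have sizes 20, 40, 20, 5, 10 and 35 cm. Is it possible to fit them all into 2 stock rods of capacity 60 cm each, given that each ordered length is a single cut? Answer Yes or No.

No

Total = 130 cm; ⌈130/60⌉ = 3.
At least 3 stock rods are required, but only 2 are allowed.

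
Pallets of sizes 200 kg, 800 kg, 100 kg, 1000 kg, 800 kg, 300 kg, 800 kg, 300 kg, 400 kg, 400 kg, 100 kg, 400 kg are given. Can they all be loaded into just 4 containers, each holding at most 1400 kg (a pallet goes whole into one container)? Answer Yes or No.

A valid assignment using 4 containers:
  container 1: 1000 + 400 = 1400
  container 2: 800 + 400 + 200 = 1400
  container 3: 800 + 400 + 100 + 100 = 1400
  container 4: 800 + 300 + 300 = 1400
Every load is within 1400 kg, so 4 containers suffice.

Yes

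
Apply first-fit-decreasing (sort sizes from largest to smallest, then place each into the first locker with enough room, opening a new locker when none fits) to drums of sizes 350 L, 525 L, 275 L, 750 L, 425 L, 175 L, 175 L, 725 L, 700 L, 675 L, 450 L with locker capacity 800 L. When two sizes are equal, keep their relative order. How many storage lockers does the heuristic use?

Sorted descending: 750, 725, 700, 675, 525, 450, 425, 350, 275, 175, 175.
  750 → locker 1 (new)  [load 750/800]
  725 → locker 2 (new)  [load 725/800]
  700 → locker 3 (new)  [load 700/800]
  675 → locker 4 (new)  [load 675/800]
  525 → locker 5 (new)  [load 525/800]
  450 → locker 6 (new)  [load 450/800]
  425 → locker 7 (new)  [load 425/800]
  350 → locker 6  [load 800/800]
  275 → locker 5  [load 800/800]
  175 → locker 7  [load 600/800]
  175 → locker 7  [load 775/800]
7 storage lockers opened.

7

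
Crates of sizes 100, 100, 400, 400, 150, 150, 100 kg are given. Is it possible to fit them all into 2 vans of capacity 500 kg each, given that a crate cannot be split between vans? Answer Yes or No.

Total = 1400 kg; ⌈1400/500⌉ = 3.
At least 3 vans are required, but only 2 are allowed.

No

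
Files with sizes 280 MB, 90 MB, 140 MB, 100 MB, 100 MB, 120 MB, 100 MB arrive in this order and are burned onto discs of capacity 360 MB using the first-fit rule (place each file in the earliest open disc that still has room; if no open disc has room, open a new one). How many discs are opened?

3

  280 → disc 1 (new)  [load 280/360]
  90 → disc 2 (new)  [load 90/360]
  140 → disc 2  [load 230/360]
  100 → disc 2  [load 330/360]
  100 → disc 3 (new)  [load 100/360]
  120 → disc 3  [load 220/360]
  100 → disc 3  [load 320/360]
3 discs opened.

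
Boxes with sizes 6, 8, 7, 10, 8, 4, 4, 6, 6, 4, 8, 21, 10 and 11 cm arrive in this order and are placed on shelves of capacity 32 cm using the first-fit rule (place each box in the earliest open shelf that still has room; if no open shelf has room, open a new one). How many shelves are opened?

  6 → shelf 1 (new)  [load 6/32]
  8 → shelf 1  [load 14/32]
  7 → shelf 1  [load 21/32]
  10 → shelf 1  [load 31/32]
  8 → shelf 2 (new)  [load 8/32]
  4 → shelf 2  [load 12/32]
  4 → shelf 2  [load 16/32]
  6 → shelf 2  [load 22/32]
  6 → shelf 2  [load 28/32]
  4 → shelf 2  [load 32/32]
  8 → shelf 3 (new)  [load 8/32]
  21 → shelf 3  [load 29/32]
  10 → shelf 4 (new)  [load 10/32]
  11 → shelf 4  [load 21/32]
4 shelves opened.

4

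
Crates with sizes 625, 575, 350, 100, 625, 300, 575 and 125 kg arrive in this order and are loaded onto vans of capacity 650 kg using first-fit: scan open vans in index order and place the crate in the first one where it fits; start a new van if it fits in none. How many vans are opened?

6

  625 → van 1 (new)  [load 625/650]
  575 → van 2 (new)  [load 575/650]
  350 → van 3 (new)  [load 350/650]
  100 → van 3  [load 450/650]
  625 → van 4 (new)  [load 625/650]
  300 → van 5 (new)  [load 300/650]
  575 → van 6 (new)  [load 575/650]
  125 → van 3  [load 575/650]
6 vans opened.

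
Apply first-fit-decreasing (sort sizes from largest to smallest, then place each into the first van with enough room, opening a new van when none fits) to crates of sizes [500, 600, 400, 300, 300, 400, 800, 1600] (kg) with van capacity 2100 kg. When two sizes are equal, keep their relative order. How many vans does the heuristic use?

Sorted descending: 1600, 800, 600, 500, 400, 400, 300, 300.
  1600 → van 1 (new)  [load 1600/2100]
  800 → van 2 (new)  [load 800/2100]
  600 → van 2  [load 1400/2100]
  500 → van 1  [load 2100/2100]
  400 → van 2  [load 1800/2100]
  400 → van 3 (new)  [load 400/2100]
  300 → van 2  [load 2100/2100]
  300 → van 3  [load 700/2100]
3 vans opened.

3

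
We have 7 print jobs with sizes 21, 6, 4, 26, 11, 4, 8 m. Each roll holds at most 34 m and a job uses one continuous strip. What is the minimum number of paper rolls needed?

Total = 26 + 21 + 11 + 8 + 6 + 4 + 4 = 80 m.
Lower bound: ⌈80/34⌉ = 3 paper rolls.
A packing using 3 paper rolls:
  roll 1: 26 + 8 = 34
  roll 2: 21 + 11 = 32
  roll 3: 6 + 4 + 4 = 14
This matches the lower bound, so 3 is optimal.

3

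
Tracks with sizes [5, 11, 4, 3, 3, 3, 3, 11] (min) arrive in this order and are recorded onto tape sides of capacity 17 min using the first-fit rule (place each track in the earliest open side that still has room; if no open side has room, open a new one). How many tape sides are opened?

  5 → side 1 (new)  [load 5/17]
  11 → side 1  [load 16/17]
  4 → side 2 (new)  [load 4/17]
  3 → side 2  [load 7/17]
  3 → side 2  [load 10/17]
  3 → side 2  [load 13/17]
  3 → side 2  [load 16/17]
  11 → side 3 (new)  [load 11/17]
3 tape sides opened.

3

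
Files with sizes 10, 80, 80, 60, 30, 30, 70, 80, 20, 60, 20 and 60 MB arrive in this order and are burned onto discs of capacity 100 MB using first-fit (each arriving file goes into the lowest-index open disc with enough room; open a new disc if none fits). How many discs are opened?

  10 → disc 1 (new)  [load 10/100]
  80 → disc 1  [load 90/100]
  80 → disc 2 (new)  [load 80/100]
  60 → disc 3 (new)  [load 60/100]
  30 → disc 3  [load 90/100]
  30 → disc 4 (new)  [load 30/100]
  70 → disc 4  [load 100/100]
  80 → disc 5 (new)  [load 80/100]
  20 → disc 2  [load 100/100]
  60 → disc 6 (new)  [load 60/100]
  20 → disc 5  [load 100/100]
  60 → disc 7 (new)  [load 60/100]
7 discs opened.

7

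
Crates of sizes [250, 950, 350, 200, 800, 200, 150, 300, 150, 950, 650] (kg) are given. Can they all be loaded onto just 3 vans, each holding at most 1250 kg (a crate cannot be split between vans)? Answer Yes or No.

No

Total = 4950 kg; ⌈4950/1250⌉ = 4.
At least 4 vans are required, but only 3 are allowed.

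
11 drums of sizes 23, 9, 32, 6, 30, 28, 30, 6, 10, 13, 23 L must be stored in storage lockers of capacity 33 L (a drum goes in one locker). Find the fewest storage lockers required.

Total = 32 + 30 + 30 + 28 + 23 + 23 + 13 + 10 + 9 + 6 + 6 = 210 L.
Lower bound: ⌈210/33⌉ = 7 storage lockers.
A packing using 7 storage lockers:
  locker 1: 32 = 32
  locker 2: 30 = 30
  locker 3: 30 = 30
  locker 4: 28 = 28
  locker 5: 23 + 10 = 33
  locker 6: 23 + 9 = 32
  locker 7: 13 + 6 + 6 = 25
This matches the lower bound, so 7 is optimal.

7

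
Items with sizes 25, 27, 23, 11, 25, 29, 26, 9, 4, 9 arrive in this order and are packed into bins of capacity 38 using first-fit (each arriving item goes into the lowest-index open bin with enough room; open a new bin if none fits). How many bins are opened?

  25 → bin 1 (new)  [load 25/38]
  27 → bin 2 (new)  [load 27/38]
  23 → bin 3 (new)  [load 23/38]
  11 → bin 1  [load 36/38]
  25 → bin 4 (new)  [load 25/38]
  29 → bin 5 (new)  [load 29/38]
  26 → bin 6 (new)  [load 26/38]
  9 → bin 2  [load 36/38]
  4 → bin 3  [load 27/38]
  9 → bin 3  [load 36/38]
6 bins opened.

6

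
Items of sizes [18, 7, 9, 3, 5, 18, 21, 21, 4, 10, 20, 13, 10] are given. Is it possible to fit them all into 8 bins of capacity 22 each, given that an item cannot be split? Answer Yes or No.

Yes

A valid assignment using 8 bins:
  bin 1: 21 = 21
  bin 2: 21 = 21
  bin 3: 20 = 20
  bin 4: 18 + 4 = 22
  bin 5: 18 + 3 = 21
  bin 6: 13 + 9 = 22
  bin 7: 10 + 10 = 20
  bin 8: 7 + 5 = 12
Every load is within 22, so 8 bins suffice.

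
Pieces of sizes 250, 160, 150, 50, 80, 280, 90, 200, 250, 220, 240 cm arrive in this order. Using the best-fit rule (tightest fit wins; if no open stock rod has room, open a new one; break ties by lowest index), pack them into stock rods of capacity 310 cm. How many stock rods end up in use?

  250 → stock rod 1 (new)  [load 250/310]
  160 → stock rod 2 (new)  [load 160/310]
  150 → stock rod 2  [load 310/310]
  50 → stock rod 1  [load 300/310]
  80 → stock rod 3 (new)  [load 80/310]
  280 → stock rod 4 (new)  [load 280/310]
  90 → stock rod 3  [load 170/310]
  200 → stock rod 5 (new)  [load 200/310]
  250 → stock rod 6 (new)  [load 250/310]
  220 → stock rod 7 (new)  [load 220/310]
  240 → stock rod 8 (new)  [load 240/310]
8 stock rods opened.

8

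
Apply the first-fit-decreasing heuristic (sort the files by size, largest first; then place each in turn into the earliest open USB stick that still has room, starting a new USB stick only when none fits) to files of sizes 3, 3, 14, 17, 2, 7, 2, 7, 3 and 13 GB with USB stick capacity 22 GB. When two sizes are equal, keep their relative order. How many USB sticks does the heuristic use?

Sorted descending: 17, 14, 13, 7, 7, 3, 3, 3, 2, 2.
  17 → USB stick 1 (new)  [load 17/22]
  14 → USB stick 2 (new)  [load 14/22]
  13 → USB stick 3 (new)  [load 13/22]
  7 → USB stick 2  [load 21/22]
  7 → USB stick 3  [load 20/22]
  3 → USB stick 1  [load 20/22]
  3 → USB stick 4 (new)  [load 3/22]
  3 → USB stick 4  [load 6/22]
  2 → USB stick 1  [load 22/22]
  2 → USB stick 3  [load 22/22]
4 USB sticks opened.

4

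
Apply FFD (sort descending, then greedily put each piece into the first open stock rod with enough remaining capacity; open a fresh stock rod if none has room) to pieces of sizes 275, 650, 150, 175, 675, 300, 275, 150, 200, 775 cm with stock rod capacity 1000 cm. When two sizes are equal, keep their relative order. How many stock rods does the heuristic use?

Sorted descending: 775, 675, 650, 300, 275, 275, 200, 175, 150, 150.
  775 → stock rod 1 (new)  [load 775/1000]
  675 → stock rod 2 (new)  [load 675/1000]
  650 → stock rod 3 (new)  [load 650/1000]
  300 → stock rod 2  [load 975/1000]
  275 → stock rod 3  [load 925/1000]
  275 → stock rod 4 (new)  [load 275/1000]
  200 → stock rod 1  [load 975/1000]
  175 → stock rod 4  [load 450/1000]
  150 → stock rod 4  [load 600/1000]
  150 → stock rod 4  [load 750/1000]
4 stock rods opened.

4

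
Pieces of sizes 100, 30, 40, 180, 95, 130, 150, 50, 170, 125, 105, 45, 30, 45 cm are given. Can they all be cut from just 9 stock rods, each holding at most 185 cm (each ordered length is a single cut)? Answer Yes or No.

A valid assignment using 8 stock rods:
  stock rod 1: 180 = 180
  stock rod 2: 170 = 170
  stock rod 3: 150 + 30 = 180
  stock rod 4: 130 + 50 = 180
  stock rod 5: 125 + 45 = 170
  stock rod 6: 105 + 45 + 30 = 180
  stock rod 7: 100 + 40 = 140
  stock rod 8: 95 = 95
That uses only 8 ≤ 9, so 9 stock rods are enough.

Yes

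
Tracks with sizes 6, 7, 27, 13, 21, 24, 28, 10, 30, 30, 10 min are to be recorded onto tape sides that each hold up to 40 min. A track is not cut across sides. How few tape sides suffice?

Total = 30 + 30 + 28 + 27 + 24 + 21 + 13 + 10 + 10 + 7 + 6 = 206 min.
Lower bound: ⌈206/40⌉ = 6 tape sides.
A packing using 6 tape sides:
  side 1: 30 + 10 = 40
  side 2: 30 + 10 = 40
  side 3: 28 + 7 = 35
  side 4: 27 + 13 = 40
  side 5: 24 + 6 = 30
  side 6: 21 = 21
This matches the lower bound, so 6 is optimal.

6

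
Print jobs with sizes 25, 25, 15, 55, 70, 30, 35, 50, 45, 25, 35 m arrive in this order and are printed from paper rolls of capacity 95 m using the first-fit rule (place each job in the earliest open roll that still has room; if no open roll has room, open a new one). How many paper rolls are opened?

5

  25 → roll 1 (new)  [load 25/95]
  25 → roll 1  [load 50/95]
  15 → roll 1  [load 65/95]
  55 → roll 2 (new)  [load 55/95]
  70 → roll 3 (new)  [load 70/95]
  30 → roll 1  [load 95/95]
  35 → roll 2  [load 90/95]
  50 → roll 4 (new)  [load 50/95]
  45 → roll 4  [load 95/95]
  25 → roll 3  [load 95/95]
  35 → roll 5 (new)  [load 35/95]
5 paper rolls opened.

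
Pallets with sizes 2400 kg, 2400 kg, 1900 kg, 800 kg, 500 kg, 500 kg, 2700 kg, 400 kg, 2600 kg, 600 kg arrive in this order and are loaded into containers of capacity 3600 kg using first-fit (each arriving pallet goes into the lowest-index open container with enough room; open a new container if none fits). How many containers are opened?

  2400 → container 1 (new)  [load 2400/3600]
  2400 → container 2 (new)  [load 2400/3600]
  1900 → container 3 (new)  [load 1900/3600]
  800 → container 1  [load 3200/3600]
  500 → container 2  [load 2900/3600]
  500 → container 2  [load 3400/3600]
  2700 → container 4 (new)  [load 2700/3600]
  400 → container 1  [load 3600/3600]
  2600 → container 5 (new)  [load 2600/3600]
  600 → container 3  [load 2500/3600]
5 containers opened.

5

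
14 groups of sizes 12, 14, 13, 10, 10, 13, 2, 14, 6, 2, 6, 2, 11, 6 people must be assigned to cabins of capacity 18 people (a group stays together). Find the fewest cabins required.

Total = 14 + 14 + 13 + 13 + 12 + 11 + 10 + 10 + 6 + 6 + 6 + 2 + 2 + 2 = 121 people.
Lower bound: ⌈121/18⌉ = 7 cabins.
Also, 8 groups each exceed 9 people, and no two of those can share a cabin, so at least 8 cabins are needed.
A packing using 8 cabins:
  cabin 1: 14 + 2 + 2 = 18
  cabin 2: 14 + 2 = 16
  cabin 3: 13 = 13
  cabin 4: 13 = 13
  cabin 5: 12 + 6 = 18
  cabin 6: 11 + 6 = 17
  cabin 7: 10 + 6 = 16
  cabin 8: 10 = 10
This matches the lower bound, so 8 is optimal.

8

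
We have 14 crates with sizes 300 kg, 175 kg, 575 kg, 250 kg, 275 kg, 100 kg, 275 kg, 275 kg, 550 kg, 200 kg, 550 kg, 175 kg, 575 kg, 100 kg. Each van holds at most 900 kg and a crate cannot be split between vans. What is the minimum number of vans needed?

Total = 575 + 575 + 550 + 550 + 300 + 275 + 275 + 275 + 250 + 200 + 175 + 175 + 100 + 100 = 4375 kg.
Lower bound: ⌈4375/900⌉ = 5 vans.
A packing using 5 vans:
  van 1: 575 + 300 = 875
  van 2: 575 + 275 = 850
  van 3: 550 + 250 + 100 = 900
  van 4: 550 + 200 + 100 = 850
  van 5: 275 + 275 + 175 + 175 = 900
This matches the lower bound, so 5 is optimal.

5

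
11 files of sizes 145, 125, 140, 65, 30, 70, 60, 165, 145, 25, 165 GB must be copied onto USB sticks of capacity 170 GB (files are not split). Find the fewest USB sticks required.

8

Total = 165 + 165 + 145 + 145 + 140 + 125 + 70 + 65 + 60 + 30 + 25 = 1135 GB.
Lower bound: ⌈1135/170⌉ = 7 USB sticks.
A packing using 8 USB sticks:
  USB stick 1: 165 = 165
  USB stick 2: 165 = 165
  USB stick 3: 145 + 25 = 170
  USB stick 4: 145 = 145
  USB stick 5: 140 + 30 = 170
  USB stick 6: 125 = 125
  USB stick 7: 70 + 65 = 135
  USB stick 8: 60 = 60
No arrangement into 7 USB sticks stays within capacity, so 8 is optimal.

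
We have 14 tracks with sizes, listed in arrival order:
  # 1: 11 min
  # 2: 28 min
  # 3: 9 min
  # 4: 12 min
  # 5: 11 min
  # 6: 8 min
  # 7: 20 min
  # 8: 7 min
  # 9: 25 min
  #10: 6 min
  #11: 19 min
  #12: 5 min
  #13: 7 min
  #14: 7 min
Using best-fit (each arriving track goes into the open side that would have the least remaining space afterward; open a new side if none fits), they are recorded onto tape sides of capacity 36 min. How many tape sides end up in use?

  11 → side 1 (new)  [load 11/36]
  28 → side 2 (new)  [load 28/36]
  9 → side 1  [load 20/36]
  12 → side 1  [load 32/36]
  11 → side 3 (new)  [load 11/36]
  8 → side 2  [load 36/36]
  20 → side 3  [load 31/36]
  7 → side 4 (new)  [load 7/36]
  25 → side 4  [load 32/36]
  6 → side 5 (new)  [load 6/36]
  19 → side 5  [load 25/36]
  5 → side 3  [load 36/36]
  7 → side 5  [load 32/36]
  7 → side 6 (new)  [load 7/36]
6 tape sides opened.

6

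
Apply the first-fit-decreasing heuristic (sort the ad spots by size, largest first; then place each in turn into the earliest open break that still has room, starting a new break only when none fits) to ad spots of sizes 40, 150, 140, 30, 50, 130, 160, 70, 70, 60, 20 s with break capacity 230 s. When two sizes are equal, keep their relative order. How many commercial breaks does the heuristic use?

5

Sorted descending: 160, 150, 140, 130, 70, 70, 60, 50, 40, 30, 20.
  160 → break 1 (new)  [load 160/230]
  150 → break 2 (new)  [load 150/230]
  140 → break 3 (new)  [load 140/230]
  130 → break 4 (new)  [load 130/230]
  70 → break 1  [load 230/230]
  70 → break 2  [load 220/230]
  60 → break 3  [load 200/230]
  50 → break 4  [load 180/230]
  40 → break 4  [load 220/230]
  30 → break 3  [load 230/230]
  20 → break 5 (new)  [load 20/230]
5 commercial breaks opened.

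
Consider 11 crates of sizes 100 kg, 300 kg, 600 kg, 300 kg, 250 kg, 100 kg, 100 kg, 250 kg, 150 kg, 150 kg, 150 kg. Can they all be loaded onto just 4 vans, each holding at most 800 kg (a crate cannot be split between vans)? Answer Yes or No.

A valid assignment using 4 vans:
  van 1: 600 + 150 = 750
  van 2: 300 + 300 + 150 = 750
  van 3: 250 + 250 + 150 + 100 = 750
  van 4: 100 + 100 = 200
Every load is within 800 kg, so 4 vans suffice.

Yes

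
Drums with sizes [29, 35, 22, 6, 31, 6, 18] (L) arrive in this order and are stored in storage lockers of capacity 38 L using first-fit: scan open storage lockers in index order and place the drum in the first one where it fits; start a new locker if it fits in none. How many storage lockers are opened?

  29 → locker 1 (new)  [load 29/38]
  35 → locker 2 (new)  [load 35/38]
  22 → locker 3 (new)  [load 22/38]
  6 → locker 1  [load 35/38]
  31 → locker 4 (new)  [load 31/38]
  6 → locker 3  [load 28/38]
  18 → locker 5 (new)  [load 18/38]
5 storage lockers opened.

5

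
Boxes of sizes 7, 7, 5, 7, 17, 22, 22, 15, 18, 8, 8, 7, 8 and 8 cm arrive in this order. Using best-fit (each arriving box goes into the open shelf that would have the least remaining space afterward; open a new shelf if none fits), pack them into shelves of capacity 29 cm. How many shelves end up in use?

  7 → shelf 1 (new)  [load 7/29]
  7 → shelf 1  [load 14/29]
  5 → shelf 1  [load 19/29]
  7 → shelf 1  [load 26/29]
  17 → shelf 2 (new)  [load 17/29]
  22 → shelf 3 (new)  [load 22/29]
  22 → shelf 4 (new)  [load 22/29]
  15 → shelf 5 (new)  [load 15/29]
  18 → shelf 6 (new)  [load 18/29]
  8 → shelf 6  [load 26/29]
  8 → shelf 2  [load 25/29]
  7 → shelf 3  [load 29/29]
  8 → shelf 5  [load 23/29]
  8 → shelf 7 (new)  [load 8/29]
7 shelves opened.

7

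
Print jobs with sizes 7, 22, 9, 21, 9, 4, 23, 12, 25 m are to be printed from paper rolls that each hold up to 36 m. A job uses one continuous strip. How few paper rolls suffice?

4

Total = 25 + 23 + 22 + 21 + 12 + 9 + 9 + 7 + 4 = 132 m.
Lower bound: ⌈132/36⌉ = 4 paper rolls.
A packing using 4 paper rolls:
  roll 1: 25 + 9 = 34
  roll 2: 23 + 12 = 35
  roll 3: 22 + 9 + 4 = 35
  roll 4: 21 + 7 = 28
This matches the lower bound, so 4 is optimal.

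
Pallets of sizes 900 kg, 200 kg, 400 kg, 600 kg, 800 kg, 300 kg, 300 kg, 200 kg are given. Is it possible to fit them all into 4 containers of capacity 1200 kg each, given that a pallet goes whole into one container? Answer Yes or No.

A valid assignment using 4 containers:
  container 1: 900 + 300 = 1200
  container 2: 800 + 400 = 1200
  container 3: 600 + 300 + 200 = 1100
  container 4: 200 = 200
Every load is within 1200 kg, so 4 containers suffice.

Yes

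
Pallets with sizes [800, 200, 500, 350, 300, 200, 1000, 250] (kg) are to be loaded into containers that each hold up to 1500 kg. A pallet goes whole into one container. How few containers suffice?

3

Total = 1000 + 800 + 500 + 350 + 300 + 250 + 200 + 200 = 3600 kg.
Lower bound: ⌈3600/1500⌉ = 3 containers.
A packing using 3 containers:
  container 1: 1000 + 500 = 1500
  container 2: 800 + 350 + 300 = 1450
  container 3: 250 + 200 + 200 = 650
This matches the lower bound, so 3 is optimal.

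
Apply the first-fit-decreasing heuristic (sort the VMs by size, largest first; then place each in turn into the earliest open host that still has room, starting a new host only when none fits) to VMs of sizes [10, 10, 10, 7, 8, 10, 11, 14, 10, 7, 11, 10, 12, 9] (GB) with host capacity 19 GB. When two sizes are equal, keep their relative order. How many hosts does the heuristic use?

10

Sorted descending: 14, 12, 11, 11, 10, 10, 10, 10, 10, 10, 9, 8, 7, 7.
  14 → host 1 (new)  [load 14/19]
  12 → host 2 (new)  [load 12/19]
  11 → host 3 (new)  [load 11/19]
  11 → host 4 (new)  [load 11/19]
  10 → host 5 (new)  [load 10/19]
  10 → host 6 (new)  [load 10/19]
  10 → host 7 (new)  [load 10/19]
  10 → host 8 (new)  [load 10/19]
  10 → host 9 (new)  [load 10/19]
  10 → host 10 (new)  [load 10/19]
  9 → host 5  [load 19/19]
  8 → host 3  [load 19/19]
  7 → host 2  [load 19/19]
  7 → host 4  [load 18/19]
10 hosts opened.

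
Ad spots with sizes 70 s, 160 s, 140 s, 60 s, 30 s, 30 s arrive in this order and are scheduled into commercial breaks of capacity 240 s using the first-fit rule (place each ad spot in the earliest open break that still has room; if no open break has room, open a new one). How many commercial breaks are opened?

  70 → break 1 (new)  [load 70/240]
  160 → break 1  [load 230/240]
  140 → break 2 (new)  [load 140/240]
  60 → break 2  [load 200/240]
  30 → break 2  [load 230/240]
  30 → break 3 (new)  [load 30/240]
3 commercial breaks opened.

3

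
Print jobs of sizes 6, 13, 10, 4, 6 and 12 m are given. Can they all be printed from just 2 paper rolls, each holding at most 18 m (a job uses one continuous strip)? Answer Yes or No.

Total = 51 m; ⌈51/18⌉ = 3.
At least 3 paper rolls are required, but only 2 are allowed.

No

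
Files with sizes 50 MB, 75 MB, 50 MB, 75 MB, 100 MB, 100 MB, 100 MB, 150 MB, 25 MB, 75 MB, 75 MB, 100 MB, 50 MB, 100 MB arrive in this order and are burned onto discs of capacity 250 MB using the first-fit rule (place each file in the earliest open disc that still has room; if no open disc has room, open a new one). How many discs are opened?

5

  50 → disc 1 (new)  [load 50/250]
  75 → disc 1  [load 125/250]
  50 → disc 1  [load 175/250]
  75 → disc 1  [load 250/250]
  100 → disc 2 (new)  [load 100/250]
  100 → disc 2  [load 200/250]
  100 → disc 3 (new)  [load 100/250]
  150 → disc 3  [load 250/250]
  25 → disc 2  [load 225/250]
  75 → disc 4 (new)  [load 75/250]
  75 → disc 4  [load 150/250]
  100 → disc 4  [load 250/250]
  50 → disc 5 (new)  [load 50/250]
  100 → disc 5  [load 150/250]
5 discs opened.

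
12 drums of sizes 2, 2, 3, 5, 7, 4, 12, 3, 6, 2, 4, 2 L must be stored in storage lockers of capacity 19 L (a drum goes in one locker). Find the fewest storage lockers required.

Total = 12 + 7 + 6 + 5 + 4 + 4 + 3 + 3 + 2 + 2 + 2 + 2 = 52 L.
Lower bound: ⌈52/19⌉ = 3 storage lockers.
A packing using 3 storage lockers:
  locker 1: 12 + 7 = 19
  locker 2: 6 + 5 + 4 + 4 = 19
  locker 3: 3 + 3 + 2 + 2 + 2 + 2 = 14
This matches the lower bound, so 3 is optimal.

3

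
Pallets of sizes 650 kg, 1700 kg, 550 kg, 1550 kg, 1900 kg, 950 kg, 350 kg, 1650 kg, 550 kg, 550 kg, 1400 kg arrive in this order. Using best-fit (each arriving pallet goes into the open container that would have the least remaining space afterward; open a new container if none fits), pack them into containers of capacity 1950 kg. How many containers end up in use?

7

  650 → container 1 (new)  [load 650/1950]
  1700 → container 2 (new)  [load 1700/1950]
  550 → container 1  [load 1200/1950]
  1550 → container 3 (new)  [load 1550/1950]
  1900 → container 4 (new)  [load 1900/1950]
  950 → container 5 (new)  [load 950/1950]
  350 → container 3  [load 1900/1950]
  1650 → container 6 (new)  [load 1650/1950]
  550 → container 1  [load 1750/1950]
  550 → container 5  [load 1500/1950]
  1400 → container 7 (new)  [load 1400/1950]
7 containers opened.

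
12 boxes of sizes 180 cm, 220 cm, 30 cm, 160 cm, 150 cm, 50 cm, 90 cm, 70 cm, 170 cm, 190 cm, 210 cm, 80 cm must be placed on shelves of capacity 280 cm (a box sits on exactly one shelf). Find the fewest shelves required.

7

Total = 220 + 210 + 190 + 180 + 170 + 160 + 150 + 90 + 80 + 70 + 50 + 30 = 1600 cm.
Lower bound: ⌈1600/280⌉ = 6 shelves.
Also, 7 boxes each exceed 140 cm, and no two of those can share a shelf, so at least 7 shelves are needed.
A packing using 7 shelves:
  shelf 1: 220 + 50 = 270
  shelf 2: 210 + 70 = 280
  shelf 3: 190 + 90 = 280
  shelf 4: 180 + 80 = 260
  shelf 5: 170 + 30 = 200
  shelf 6: 160 = 160
  shelf 7: 150 = 150
This matches the lower bound, so 7 is optimal.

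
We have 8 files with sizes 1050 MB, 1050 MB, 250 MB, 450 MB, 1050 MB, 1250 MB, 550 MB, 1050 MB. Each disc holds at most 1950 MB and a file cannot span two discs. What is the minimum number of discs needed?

5

Total = 1250 + 1050 + 1050 + 1050 + 1050 + 550 + 450 + 250 = 6700 MB.
Lower bound: ⌈6700/1950⌉ = 4 discs.
Also, 5 files each exceed 975 MB, and no two of those can share a disc, so at least 5 discs are needed.
A packing using 5 discs:
  disc 1: 1250 + 550 = 1800
  disc 2: 1050 + 450 + 250 = 1750
  disc 3: 1050 = 1050
  disc 4: 1050 = 1050
  disc 5: 1050 = 1050
This matches the lower bound, so 5 is optimal.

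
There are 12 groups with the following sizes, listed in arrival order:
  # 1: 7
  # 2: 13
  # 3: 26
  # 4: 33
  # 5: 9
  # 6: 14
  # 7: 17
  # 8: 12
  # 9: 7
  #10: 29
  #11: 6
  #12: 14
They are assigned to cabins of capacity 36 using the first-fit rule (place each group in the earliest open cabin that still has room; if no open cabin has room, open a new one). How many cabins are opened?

  7 → cabin 1 (new)  [load 7/36]
  13 → cabin 1  [load 20/36]
  26 → cabin 2 (new)  [load 26/36]
  33 → cabin 3 (new)  [load 33/36]
  9 → cabin 1  [load 29/36]
  14 → cabin 4 (new)  [load 14/36]
  17 → cabin 4  [load 31/36]
  12 → cabin 5 (new)  [load 12/36]
  7 → cabin 1  [load 36/36]
  29 → cabin 6 (new)  [load 29/36]
  6 → cabin 2  [load 32/36]
  14 → cabin 5  [load 26/36]
6 cabins opened.

6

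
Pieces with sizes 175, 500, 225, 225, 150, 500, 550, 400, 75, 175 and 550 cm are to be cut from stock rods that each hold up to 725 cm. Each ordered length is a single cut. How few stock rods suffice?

Total = 550 + 550 + 500 + 500 + 400 + 225 + 225 + 175 + 175 + 150 + 75 = 3525 cm.
Lower bound: ⌈3525/725⌉ = 5 stock rods.
A packing using 5 stock rods:
  stock rod 1: 550 + 175 = 725
  stock rod 2: 550 + 175 = 725
  stock rod 3: 500 + 225 = 725
  stock rod 4: 500 + 225 = 725
  stock rod 5: 400 + 150 + 75 = 625
This matches the lower bound, so 5 is optimal.

5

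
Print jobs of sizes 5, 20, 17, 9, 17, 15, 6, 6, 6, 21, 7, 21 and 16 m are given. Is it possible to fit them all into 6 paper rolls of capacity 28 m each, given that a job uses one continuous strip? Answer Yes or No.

Total = 166 m; ⌈166/28⌉ = 6.
7 print jobs each exceed half the capacity and cannot share a roll, forcing at least 7 paper rolls.
At least 7 paper rolls are required, but only 6 are allowed.

No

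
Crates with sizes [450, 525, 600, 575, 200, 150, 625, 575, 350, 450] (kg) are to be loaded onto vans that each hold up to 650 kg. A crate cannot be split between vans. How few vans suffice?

8

Total = 625 + 600 + 575 + 575 + 525 + 450 + 450 + 350 + 200 + 150 = 4500 kg.
Lower bound: ⌈4500/650⌉ = 7 vans.
Also, 8 crates each exceed 325 kg, and no two of those can share a van, so at least 8 vans are needed.
A packing using 8 vans:
  van 1: 625 = 625
  van 2: 600 = 600
  van 3: 575 = 575
  van 4: 575 = 575
  van 5: 525 = 525
  van 6: 450 + 200 = 650
  van 7: 450 + 150 = 600
  van 8: 350 = 350
This matches the lower bound, so 8 is optimal.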